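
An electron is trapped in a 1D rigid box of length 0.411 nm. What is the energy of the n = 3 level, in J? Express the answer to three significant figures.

E_3 = 3.21×10^-18 J

For an infinite well E_n = n²h²/(8m_eL²), so E_1 = h²/(8m_eL²) = (6.626×10^-34)²/(8·9.109×10^-31·(4.11×10^-10 m)²) = 3.567×10^-19 J.
Then E_3 = 3²·E_1 = 9·3.567×10^-19 J = 3.21×10^-18 J.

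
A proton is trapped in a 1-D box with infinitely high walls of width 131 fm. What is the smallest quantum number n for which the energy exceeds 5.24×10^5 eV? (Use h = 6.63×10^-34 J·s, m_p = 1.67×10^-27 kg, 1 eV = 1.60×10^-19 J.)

E_1 = h²/(8m_pL²) = 1.917×10^-15 J = 1.198×10^4 eV.
Need n² > 5.24×10^5/1.198×10^4 = 43.74, i.e. n > 6.614.
The smallest integer satisfying this is n = 7.

n = 7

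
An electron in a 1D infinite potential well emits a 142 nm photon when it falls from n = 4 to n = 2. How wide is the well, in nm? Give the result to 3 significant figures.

The photon carries ΔE = hc/λ = 6.626×10^-34·2.998×10^8/1.42×10^-7 m = 1.399×10^-18 J.
Since ΔE = (4² − 2²)E_1, E_1 = 1.166×10^-19 J, and L = h/√(8m_eE_1) = 7.19×10^-10 m = 0.719 nm.

L = 0.719 nm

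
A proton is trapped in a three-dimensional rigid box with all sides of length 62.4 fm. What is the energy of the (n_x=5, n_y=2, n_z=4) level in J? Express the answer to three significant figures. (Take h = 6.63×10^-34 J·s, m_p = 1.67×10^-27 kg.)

E = 3.80×10^-13 J

For a 3D rectangular well E = (h²/8m_p)·Σ n_i²/L_i² = (6.63×10^-34)²/(8·1.67×10^-27) · [5²/(62.4 fm)² + 2²/(62.4 fm)² + 4²/(62.4 fm)²].
Evaluating gives E = 3.80×10^-13 J.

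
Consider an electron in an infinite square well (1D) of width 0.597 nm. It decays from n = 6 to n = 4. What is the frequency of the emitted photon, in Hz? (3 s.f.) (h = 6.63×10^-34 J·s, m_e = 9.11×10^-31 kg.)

f = 5.10×10^15 Hz

E_1 = h²/(8m_eL²) = 1.692×10^-19 J and ΔE = (6² − 4²)E_1 = 3.384×10^-18 J.
f = ΔE/h = 3.384×10^-18/6.63×10^-34 = 5.10×10^15 Hz.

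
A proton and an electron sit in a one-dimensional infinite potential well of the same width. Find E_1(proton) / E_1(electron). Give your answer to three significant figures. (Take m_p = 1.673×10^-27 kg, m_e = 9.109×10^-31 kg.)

E_n ∝ 1/m at fixed n and L, so the ratio is m_e/m_p = 9.109×10^-31/1.673×10^-27 = 5.44×10^-4.

5.44×10^-4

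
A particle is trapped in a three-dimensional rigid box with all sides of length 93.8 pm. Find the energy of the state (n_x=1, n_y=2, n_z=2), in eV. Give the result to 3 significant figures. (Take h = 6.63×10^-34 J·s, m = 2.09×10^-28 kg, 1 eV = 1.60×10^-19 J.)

For a 3D rectangular well E = (h²/8m)·Σ n_i²/L_i² = (6.63×10^-34)²/(8·2.09×10^-28) · [1²/(93.8 pm)² + 2²/(93.8 pm)² + 2²/(93.8 pm)²].
Evaluating gives E = 2.689×10^-19 J = 1.68 eV.

E = 1.68 eV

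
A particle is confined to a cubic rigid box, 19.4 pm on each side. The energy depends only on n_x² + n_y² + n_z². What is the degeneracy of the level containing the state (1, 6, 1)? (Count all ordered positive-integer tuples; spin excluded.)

degeneracy = 9

The level has n_x² + n_y² + n_z² = 38. The ordered positive-integer solutions are (1, 1, 6), (1, 6, 1), (2, 3, 5), (2, 5, 3), (3, 2, 5), (3, 5, 2), (5, 2, 3), (5, 3, 2), (6, 1, 1).
That gives 9 states.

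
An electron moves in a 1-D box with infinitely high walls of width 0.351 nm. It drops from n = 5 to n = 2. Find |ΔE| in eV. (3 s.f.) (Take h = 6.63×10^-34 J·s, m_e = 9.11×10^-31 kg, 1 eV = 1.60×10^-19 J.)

|ΔE| = 64.3 eV

E_1 = h²/(8m_eL²) = 4.896×10^-19 J.
|ΔE| = |5² − 2²|·E_1 = 21·4.896×10^-19 J = 1.028×10^-17 J = 64.3 eV.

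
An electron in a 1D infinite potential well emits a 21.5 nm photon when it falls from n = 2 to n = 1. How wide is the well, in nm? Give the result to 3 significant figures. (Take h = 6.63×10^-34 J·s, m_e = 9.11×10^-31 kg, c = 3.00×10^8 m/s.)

L = 0.140 nm

The photon carries ΔE = hc/λ = 6.63×10^-34·3.00×10^8/2.15×10^-8 m = 9.251×10^-18 J.
Since ΔE = (2² − 1²)E_1, E_1 = 3.084×10^-18 J, and L = h/√(8m_eE_1) = 1.40×10^-10 m = 0.140 nm.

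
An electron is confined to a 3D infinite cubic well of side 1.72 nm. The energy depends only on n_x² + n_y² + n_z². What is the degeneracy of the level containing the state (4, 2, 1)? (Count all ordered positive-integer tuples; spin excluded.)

The level has n_x² + n_y² + n_z² = 21. The ordered positive-integer solutions are (1, 2, 4), (1, 4, 2), (2, 1, 4), (2, 4, 1), (4, 1, 2), (4, 2, 1).
That gives 6 states.

degeneracy = 6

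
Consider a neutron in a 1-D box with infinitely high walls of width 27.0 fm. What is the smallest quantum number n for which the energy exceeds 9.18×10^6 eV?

E_1 = h²/(8m_nL²) = 4.494×10^-14 J = 2.805×10^5 eV.
Need n² > 9.18×10^6/2.805×10^5 = 32.73, i.e. n > 5.721.
The smallest integer satisfying this is n = 6.

n = 6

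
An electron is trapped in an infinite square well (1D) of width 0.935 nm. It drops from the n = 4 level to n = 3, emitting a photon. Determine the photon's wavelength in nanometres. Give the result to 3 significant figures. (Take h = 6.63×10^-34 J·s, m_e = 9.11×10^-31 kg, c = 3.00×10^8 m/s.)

E_1 = h²/(8m_eL²) = 6.899×10^-20 J, so ΔE = (4² − 3²)E_1 = 4.829×10^-19 J.
λ = hc/ΔE = (6.63×10^-34·3.00×10^8)/4.829×10^-19 = 4.12×10^-7 m = 412 nm.

λ = 412 nm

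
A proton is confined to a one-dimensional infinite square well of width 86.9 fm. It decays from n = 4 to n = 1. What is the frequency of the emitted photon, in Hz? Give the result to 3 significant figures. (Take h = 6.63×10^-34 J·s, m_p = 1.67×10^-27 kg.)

E_1 = h²/(8m_pL²) = 4.357×10^-15 J and ΔE = (4² − 1²)E_1 = 6.536×10^-14 J.
f = ΔE/h = 6.536×10^-14/6.63×10^-34 = 9.86×10^19 Hz.

f = 9.86×10^19 Hz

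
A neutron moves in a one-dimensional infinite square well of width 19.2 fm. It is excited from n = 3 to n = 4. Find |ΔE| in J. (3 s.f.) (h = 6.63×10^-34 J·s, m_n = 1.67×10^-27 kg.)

E_1 = h²/(8m_nL²) = 8.925×10^-14 J.
|ΔE| = |3² − 4²|·E_1 = 7·8.925×10^-14 J = 6.25×10^-13 J.

|ΔE| = 6.25×10^-13 J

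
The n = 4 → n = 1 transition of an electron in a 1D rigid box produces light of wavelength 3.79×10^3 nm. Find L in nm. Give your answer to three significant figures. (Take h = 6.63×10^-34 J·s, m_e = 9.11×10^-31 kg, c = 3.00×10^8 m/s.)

L = 4.15 nm

The photon carries ΔE = hc/λ = 6.63×10^-34·3.00×10^8/3.79×10^-6 m = 5.248×10^-20 J.
Since ΔE = (4² − 1²)E_1, E_1 = 3.499×10^-21 J, and L = h/√(8m_eE_1) = 4.15×10^-9 m = 4.15 nm.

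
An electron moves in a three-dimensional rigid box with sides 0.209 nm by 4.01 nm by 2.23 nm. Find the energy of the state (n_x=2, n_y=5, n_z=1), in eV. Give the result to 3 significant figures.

E = 35.1 eV

For a 3D rectangular well E = (h²/8m_e)·Σ n_i²/L_i² = (6.626×10^-34)²/(8·9.109×10^-31) · [2²/(0.209 nm)² + 5²/(4.01 nm)² + 1²/(2.23 nm)²].
Evaluating gives E = 5.623×10^-18 J = 35.1 eV.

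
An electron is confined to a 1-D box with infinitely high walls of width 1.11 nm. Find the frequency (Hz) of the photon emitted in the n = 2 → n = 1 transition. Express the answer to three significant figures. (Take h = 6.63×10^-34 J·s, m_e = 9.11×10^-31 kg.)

f = 2.22×10^14 Hz

E_1 = h²/(8m_eL²) = 4.895×10^-20 J and ΔE = (2² − 1²)E_1 = 1.469×10^-19 J.
f = ΔE/h = 1.469×10^-19/6.63×10^-34 = 2.22×10^14 Hz.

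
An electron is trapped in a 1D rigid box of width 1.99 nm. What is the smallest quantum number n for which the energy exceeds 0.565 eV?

E_1 = h²/(8m_eL²) = 1.521×10^-20 J = 0.09494 eV.
Need n² > 0.565/0.09494 = 5.951, i.e. n > 2.439.
The smallest integer satisfying this is n = 3.

n = 3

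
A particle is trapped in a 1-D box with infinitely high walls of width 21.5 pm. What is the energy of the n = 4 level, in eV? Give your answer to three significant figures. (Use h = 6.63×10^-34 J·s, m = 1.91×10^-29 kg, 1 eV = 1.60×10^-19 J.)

E_4 = 622 eV

For an infinite well E_n = n²h²/(8mL²), so E_1 = h²/(8mL²) = (6.63×10^-34)²/(8·1.91×10^-29·(2.15×10^-11 m)²) = 6.223×10^-18 J.
Then E_4 = 4²·E_1 = 16·6.223×10^-18 J = 9.957×10^-17 J.
Converting, E_4 = 9.957×10^-17 J / (1.60×10^-19 J/eV) = 622 eV.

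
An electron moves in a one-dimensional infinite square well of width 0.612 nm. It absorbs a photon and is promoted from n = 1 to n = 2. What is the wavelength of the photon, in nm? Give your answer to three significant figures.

λ = 412 nm

E_1 = h²/(8m_eL²) = 1.609×10^-19 J, so ΔE = (2² − 1²)E_1 = 4.827×10^-19 J.
λ = hc/ΔE = (6.626×10^-34·2.998×10^8)/4.827×10^-19 = 4.12×10^-7 m = 412 nm.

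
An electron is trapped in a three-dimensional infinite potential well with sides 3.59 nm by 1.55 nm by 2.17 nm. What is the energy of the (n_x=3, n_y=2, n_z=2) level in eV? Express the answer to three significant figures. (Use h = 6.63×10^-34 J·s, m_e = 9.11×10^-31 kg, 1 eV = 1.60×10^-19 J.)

E = 1.21 eV

For a 3D rectangular well E = (h²/8m_e)·Σ n_i²/L_i² = (6.63×10^-34)²/(8·9.11×10^-31) · [3²/(3.59 nm)² + 2²/(1.55 nm)² + 2²/(2.17 nm)²].
Evaluating gives E = 1.938×10^-19 J = 1.21 eV.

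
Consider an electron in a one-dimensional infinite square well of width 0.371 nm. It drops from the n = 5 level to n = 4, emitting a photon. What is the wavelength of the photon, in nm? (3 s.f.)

E_1 = h²/(8m_eL²) = 4.377×10^-19 J, so ΔE = (5² − 4²)E_1 = 3.939×10^-18 J.
λ = hc/ΔE = (6.626×10^-34·2.998×10^8)/3.939×10^-18 = 5.04×10^-8 m = 50.4 nm.

λ = 50.4 nm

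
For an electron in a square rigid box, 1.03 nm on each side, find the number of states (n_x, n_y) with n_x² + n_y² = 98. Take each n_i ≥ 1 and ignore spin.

The level has n_x² + n_y² = 98. The ordered positive-integer solutions are (7, 7).
That gives 1 state.

degeneracy = 1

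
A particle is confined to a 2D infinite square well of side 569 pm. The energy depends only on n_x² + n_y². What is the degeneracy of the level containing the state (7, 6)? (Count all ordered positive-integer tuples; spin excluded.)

degeneracy = 4

The level has n_x² + n_y² = 85. The ordered positive-integer solutions are (2, 9), (6, 7), (7, 6), (9, 2).
That gives 4 states.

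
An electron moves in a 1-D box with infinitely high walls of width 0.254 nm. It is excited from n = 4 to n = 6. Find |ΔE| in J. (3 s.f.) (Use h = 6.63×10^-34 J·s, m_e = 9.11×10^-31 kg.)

E_1 = h²/(8m_eL²) = 9.349×10^-19 J.
|ΔE| = |4² − 6²|·E_1 = 20·9.349×10^-19 J = 1.87×10^-17 J.

|ΔE| = 1.87×10^-17 J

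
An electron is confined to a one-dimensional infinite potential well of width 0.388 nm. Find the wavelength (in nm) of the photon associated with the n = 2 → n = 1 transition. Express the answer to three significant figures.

λ = 165 nm

E_1 = h²/(8m_eL²) = 4.002×10^-19 J, so ΔE = (2² − 1²)E_1 = 1.201×10^-18 J.
λ = hc/ΔE = (6.626×10^-34·2.998×10^8)/1.201×10^-18 = 1.65×10^-7 m = 165 nm.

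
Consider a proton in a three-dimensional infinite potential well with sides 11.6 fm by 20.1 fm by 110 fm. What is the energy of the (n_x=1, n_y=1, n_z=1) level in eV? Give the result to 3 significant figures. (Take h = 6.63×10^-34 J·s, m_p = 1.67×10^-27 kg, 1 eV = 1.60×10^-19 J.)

E = 2.05×10^6 eV

For a 3D rectangular well E = (h²/8m_p)·Σ n_i²/L_i² = (6.63×10^-34)²/(8·1.67×10^-27) · [1²/(11.6 fm)² + 1²/(20.1 fm)² + 1²/(110 fm)²].
Evaluating gives E = 3.287×10^-13 J = 2.05×10^6 eV.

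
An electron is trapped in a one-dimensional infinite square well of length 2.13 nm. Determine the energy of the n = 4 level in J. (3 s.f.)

E_4 = 2.12×10^-19 J

For an infinite well E_n = n²h²/(8m_eL²), so E_1 = h²/(8m_eL²) = (6.626×10^-34)²/(8·9.109×10^-31·(2.13×10^-9 m)²) = 1.328×10^-20 J.
Then E_4 = 4²·E_1 = 16·1.328×10^-20 J = 2.12×10^-19 J.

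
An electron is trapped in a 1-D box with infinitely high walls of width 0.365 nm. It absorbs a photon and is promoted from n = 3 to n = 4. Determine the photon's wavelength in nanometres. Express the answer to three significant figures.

λ = 62.8 nm

E_1 = h²/(8m_eL²) = 4.522×10^-19 J, so ΔE = (4² − 3²)E_1 = 3.165×10^-18 J.
λ = hc/ΔE = (6.626×10^-34·2.998×10^8)/3.165×10^-18 = 6.28×10^-8 m = 62.8 nm.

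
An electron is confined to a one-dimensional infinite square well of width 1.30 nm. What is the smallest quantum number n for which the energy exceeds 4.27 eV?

n = 5

E_1 = h²/(8m_eL²) = 3.565×10^-20 J = 0.2225 eV.
Need n² > 4.27/0.2225 = 19.19, i.e. n > 4.381.
The smallest integer satisfying this is n = 5.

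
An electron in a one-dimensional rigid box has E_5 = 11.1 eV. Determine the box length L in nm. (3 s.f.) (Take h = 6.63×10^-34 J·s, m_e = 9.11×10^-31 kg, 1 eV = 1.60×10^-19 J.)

From E_n = n²h²/(8m_eL²), L = n·h/√(8m_eE_n).
E_5 = 11.1 eV = 1.776×10^-18 J, so L = 5·6.63×10^-34/√(8·9.11×10^-31·1.776×10^-18) = 9.21×10^-10 m = 0.921 nm.

L = 0.921 nm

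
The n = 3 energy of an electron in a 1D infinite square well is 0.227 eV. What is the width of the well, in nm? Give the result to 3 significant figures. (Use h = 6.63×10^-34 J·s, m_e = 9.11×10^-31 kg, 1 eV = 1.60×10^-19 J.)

From E_n = n²h²/(8m_eL²), L = n·h/√(8m_eE_n).
E_3 = 0.227 eV = 3.632×10^-20 J, so L = 3·6.63×10^-34/√(8·9.11×10^-31·3.632×10^-20) = 3.87×10^-9 m = 3.87 nm.

L = 3.87 nm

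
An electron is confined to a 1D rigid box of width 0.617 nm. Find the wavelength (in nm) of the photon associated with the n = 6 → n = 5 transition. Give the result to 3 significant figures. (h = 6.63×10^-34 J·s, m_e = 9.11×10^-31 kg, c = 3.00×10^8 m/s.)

E_1 = h²/(8m_eL²) = 1.584×10^-19 J, so ΔE = (6² − 5²)E_1 = 1.742×10^-18 J.
λ = hc/ΔE = (6.63×10^-34·3.00×10^8)/1.742×10^-18 = 1.14×10^-7 m = 114 nm.

λ = 114 nm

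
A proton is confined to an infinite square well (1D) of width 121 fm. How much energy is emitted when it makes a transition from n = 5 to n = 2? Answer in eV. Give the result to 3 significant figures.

|ΔE| = 2.94×10^5 eV

E_1 = h²/(8m_pL²) = 2.241×10^-15 J.
|ΔE| = |5² − 2²|·E_1 = 21·2.241×10^-15 J = 4.706×10^-14 J = 2.94×10^5 eV.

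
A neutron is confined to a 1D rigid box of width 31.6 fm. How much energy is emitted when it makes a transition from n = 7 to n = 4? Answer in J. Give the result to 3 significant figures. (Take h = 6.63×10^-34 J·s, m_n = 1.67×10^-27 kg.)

E_1 = h²/(8m_nL²) = 3.295×10^-14 J.
|ΔE| = |7² − 4²|·E_1 = 33·3.295×10^-14 J = 1.09×10^-12 J.

|ΔE| = 1.09×10^-12 J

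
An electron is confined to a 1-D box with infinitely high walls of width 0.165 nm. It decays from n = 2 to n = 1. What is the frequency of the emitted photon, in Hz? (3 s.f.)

E_1 = h²/(8m_eL²) = 2.213×10^-18 J and ΔE = (2² − 1²)E_1 = 6.639×10^-18 J.
f = ΔE/h = 6.639×10^-18/6.626×10^-34 = 1.00×10^16 Hz.

f = 1.00×10^16 Hz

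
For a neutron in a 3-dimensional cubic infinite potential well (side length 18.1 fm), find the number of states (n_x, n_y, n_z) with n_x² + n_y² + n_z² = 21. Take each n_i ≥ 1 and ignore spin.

The level has n_x² + n_y² + n_z² = 21. The ordered positive-integer solutions are (1, 2, 4), (1, 4, 2), (2, 1, 4), (2, 4, 1), (4, 1, 2), (4, 2, 1).
That gives 6 states.

degeneracy = 6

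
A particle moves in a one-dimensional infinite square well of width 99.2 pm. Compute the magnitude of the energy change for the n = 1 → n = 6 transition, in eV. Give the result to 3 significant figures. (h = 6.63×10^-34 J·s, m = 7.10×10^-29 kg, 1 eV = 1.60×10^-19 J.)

|ΔE| = 17.2 eV

E_1 = h²/(8mL²) = 7.864×10^-20 J.
|ΔE| = |1² − 6²|·E_1 = 35·7.864×10^-20 J = 2.752×10^-18 J = 17.2 eV.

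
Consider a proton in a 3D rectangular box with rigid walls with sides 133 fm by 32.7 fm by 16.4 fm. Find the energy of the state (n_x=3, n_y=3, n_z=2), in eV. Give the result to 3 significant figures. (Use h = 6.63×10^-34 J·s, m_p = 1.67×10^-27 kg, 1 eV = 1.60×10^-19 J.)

For a 3D rectangular well E = (h²/8m_p)·Σ n_i²/L_i² = (6.63×10^-34)²/(8·1.67×10^-27) · [3²/(133 fm)² + 3²/(32.7 fm)² + 2²/(16.4 fm)²].
Evaluating gives E = 7.830×10^-13 J = 4.89×10^6 eV.

E = 4.89×10^6 eV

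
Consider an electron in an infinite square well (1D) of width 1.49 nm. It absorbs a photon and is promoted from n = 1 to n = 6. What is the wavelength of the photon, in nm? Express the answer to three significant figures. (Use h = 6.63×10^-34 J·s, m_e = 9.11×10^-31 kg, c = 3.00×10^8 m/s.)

E_1 = h²/(8m_eL²) = 2.717×10^-20 J, so ΔE = (6² − 1²)E_1 = 9.510×10^-19 J.
λ = hc/ΔE = (6.63×10^-34·3.00×10^8)/9.510×10^-19 = 2.09×10^-7 m = 209 nm.

λ = 209 nm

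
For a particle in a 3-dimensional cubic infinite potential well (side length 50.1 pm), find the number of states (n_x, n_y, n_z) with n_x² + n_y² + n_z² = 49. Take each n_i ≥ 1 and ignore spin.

The level has n_x² + n_y² + n_z² = 49. The ordered positive-integer solutions are (2, 3, 6), (2, 6, 3), (3, 2, 6), (3, 6, 2), (6, 2, 3), (6, 3, 2).
That gives 6 states.

degeneracy = 6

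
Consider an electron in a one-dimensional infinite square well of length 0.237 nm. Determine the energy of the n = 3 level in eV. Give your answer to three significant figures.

E_3 = 60.3 eV

For an infinite well E_n = n²h²/(8m_eL²), so E_1 = h²/(8m_eL²) = (6.626×10^-34)²/(8·9.109×10^-31·(2.37×10^-10 m)²) = 1.073×10^-18 J.
Then E_3 = 3²·E_1 = 9·1.073×10^-18 J = 9.657×10^-18 J.
Converting, E_3 = 9.657×10^-18 J / (1.602×10^-19 J/eV) = 60.3 eV.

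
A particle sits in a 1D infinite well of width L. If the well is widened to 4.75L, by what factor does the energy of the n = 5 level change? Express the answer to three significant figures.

E_n ∝ 1/L², so the energy scales by 1/4.75² = 0.0443.

0.0443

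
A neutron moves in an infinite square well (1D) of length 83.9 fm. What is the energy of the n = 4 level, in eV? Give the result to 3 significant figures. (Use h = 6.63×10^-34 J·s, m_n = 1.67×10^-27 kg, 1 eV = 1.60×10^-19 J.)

E_4 = 4.67×10^5 eV

For an infinite well E_n = n²h²/(8m_nL²), so E_1 = h²/(8m_nL²) = (6.63×10^-34)²/(8·1.67×10^-27·(8.39×10^-14 m)²) = 4.674×10^-15 J.
Then E_4 = 4²·E_1 = 16·4.674×10^-15 J = 7.478×10^-14 J.
Converting, E_4 = 7.478×10^-14 J / (1.60×10^-19 J/eV) = 4.67×10^5 eV.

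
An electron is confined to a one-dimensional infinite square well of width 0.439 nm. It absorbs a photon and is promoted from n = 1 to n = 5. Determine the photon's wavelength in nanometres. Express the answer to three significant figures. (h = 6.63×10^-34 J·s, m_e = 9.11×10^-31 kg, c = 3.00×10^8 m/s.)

E_1 = h²/(8m_eL²) = 3.130×10^-19 J, so ΔE = (5² − 1²)E_1 = 7.512×10^-18 J.
λ = hc/ΔE = (6.63×10^-34·3.00×10^8)/7.512×10^-18 = 2.65×10^-8 m = 26.5 nm.

λ = 26.5 nm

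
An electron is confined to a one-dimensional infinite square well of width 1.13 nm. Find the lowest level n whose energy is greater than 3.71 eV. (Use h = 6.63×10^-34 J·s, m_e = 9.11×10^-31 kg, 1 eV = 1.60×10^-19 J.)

E_1 = h²/(8m_eL²) = 4.723×10^-20 J = 0.2952 eV.
Need n² > 3.71/0.2952 = 12.57, i.e. n > 3.545.
The smallest integer satisfying this is n = 4.

n = 4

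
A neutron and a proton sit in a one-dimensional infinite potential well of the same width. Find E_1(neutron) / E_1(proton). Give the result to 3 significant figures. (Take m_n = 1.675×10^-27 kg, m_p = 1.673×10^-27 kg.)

0.999

E_n ∝ 1/m at fixed n and L, so the ratio is m_p/m_n = 1.673×10^-27/1.675×10^-27 = 0.999.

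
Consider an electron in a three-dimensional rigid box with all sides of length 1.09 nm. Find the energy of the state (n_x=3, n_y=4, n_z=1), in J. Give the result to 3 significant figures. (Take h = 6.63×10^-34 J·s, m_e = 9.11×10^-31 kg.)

E = 1.32×10^-18 J

For a 3D rectangular well E = (h²/8m_e)·Σ n_i²/L_i² = (6.63×10^-34)²/(8·9.11×10^-31) · [3²/(1.09 nm)² + 4²/(1.09 nm)² + 1²/(1.09 nm)²].
Evaluating gives E = 1.32×10^-18 J.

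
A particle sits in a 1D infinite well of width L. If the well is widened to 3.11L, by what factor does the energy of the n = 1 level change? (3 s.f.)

0.103

E_n ∝ 1/L², so the energy scales by 1/3.11² = 0.103.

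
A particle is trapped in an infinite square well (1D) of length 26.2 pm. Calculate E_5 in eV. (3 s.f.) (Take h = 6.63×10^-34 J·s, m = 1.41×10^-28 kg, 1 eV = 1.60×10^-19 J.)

For an infinite well E_n = n²h²/(8mL²), so E_1 = h²/(8mL²) = (6.63×10^-34)²/(8·1.41×10^-28·(2.62×10^-11 m)²) = 5.677×10^-19 J.
Then E_5 = 5²·E_1 = 25·5.677×10^-19 J = 1.419×10^-17 J.
Converting, E_5 = 1.419×10^-17 J / (1.60×10^-19 J/eV) = 88.7 eV.

E_5 = 88.7 eV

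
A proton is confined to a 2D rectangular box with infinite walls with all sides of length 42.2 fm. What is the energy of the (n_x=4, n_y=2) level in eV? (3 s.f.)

For a 2D rectangular well E = (h²/8m_p)·Σ n_i²/L_i² = (6.626×10^-34)²/(8·1.673×10^-27) · [4²/(42.2 fm)² + 2²/(42.2 fm)²].
Evaluating gives E = 3.684×10^-13 J = 2.30×10^6 eV.

E = 2.30×10^6 eV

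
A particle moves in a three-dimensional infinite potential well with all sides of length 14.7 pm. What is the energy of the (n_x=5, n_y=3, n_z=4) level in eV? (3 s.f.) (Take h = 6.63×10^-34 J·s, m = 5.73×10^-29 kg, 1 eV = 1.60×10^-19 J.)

E = 1.39×10^3 eV

For a 3D rectangular well E = (h²/8m)·Σ n_i²/L_i² = (6.63×10^-34)²/(8·5.73×10^-29) · [5²/(14.7 pm)² + 3²/(14.7 pm)² + 4²/(14.7 pm)²].
Evaluating gives E = 2.219×10^-16 J = 1.39×10^3 eV.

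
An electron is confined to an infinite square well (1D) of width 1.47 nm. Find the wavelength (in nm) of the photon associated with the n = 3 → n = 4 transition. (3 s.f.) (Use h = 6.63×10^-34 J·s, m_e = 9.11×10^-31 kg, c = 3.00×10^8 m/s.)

λ = 1.02×10^3 nm

E_1 = h²/(8m_eL²) = 2.791×10^-20 J, so ΔE = (4² − 3²)E_1 = 1.954×10^-19 J.
λ = hc/ΔE = (6.63×10^-34·3.00×10^8)/1.954×10^-19 = 1.02×10^-6 m = 1.02×10^3 nm.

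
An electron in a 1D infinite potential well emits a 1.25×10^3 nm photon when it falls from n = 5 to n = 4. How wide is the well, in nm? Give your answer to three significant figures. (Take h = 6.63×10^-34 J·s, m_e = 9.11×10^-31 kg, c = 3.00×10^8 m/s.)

L = 1.85 nm

The photon carries ΔE = hc/λ = 6.63×10^-34·3.00×10^8/1.25×10^-6 m = 1.591×10^-19 J.
Since ΔE = (5² − 4²)E_1, E_1 = 1.768×10^-20 J, and L = h/√(8m_eE_1) = 1.85×10^-9 m = 1.85 nm.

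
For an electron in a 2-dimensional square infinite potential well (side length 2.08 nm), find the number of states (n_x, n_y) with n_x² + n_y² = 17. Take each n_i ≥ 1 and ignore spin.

The level has n_x² + n_y² = 17. The ordered positive-integer solutions are (1, 4), (4, 1).
That gives 2 states.

degeneracy = 2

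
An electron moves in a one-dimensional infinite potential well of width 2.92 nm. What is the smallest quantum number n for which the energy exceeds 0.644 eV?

n = 4

E_1 = h²/(8m_eL²) = 7.066×10^-21 J = 0.04411 eV.
Need n² > 0.644/0.04411 = 14.60, i.e. n > 3.821.
The smallest integer satisfying this is n = 4.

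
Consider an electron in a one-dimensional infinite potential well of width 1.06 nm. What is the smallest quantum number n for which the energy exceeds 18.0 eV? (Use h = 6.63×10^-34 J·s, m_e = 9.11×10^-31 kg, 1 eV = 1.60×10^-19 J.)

E_1 = h²/(8m_eL²) = 5.368×10^-20 J = 0.3355 eV.
Need n² > 18.0/0.3355 = 53.65, i.e. n > 7.325.
The smallest integer satisfying this is n = 8.

n = 8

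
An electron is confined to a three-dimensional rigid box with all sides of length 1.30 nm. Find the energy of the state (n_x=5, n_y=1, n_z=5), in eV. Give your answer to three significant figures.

For a 3D rectangular well E = (h²/8m_e)·Σ n_i²/L_i² = (6.626×10^-34)²/(8·9.109×10^-31) · [5²/(1.30 nm)² + 1²/(1.30 nm)² + 5²/(1.30 nm)²].
Evaluating gives E = 1.818×10^-18 J = 11.3 eV.

E = 11.3 eV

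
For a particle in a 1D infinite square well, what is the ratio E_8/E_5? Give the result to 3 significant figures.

E_n ∝ n², so E_8/E_5 = 8²/5² = 64/25 = 2.56.

2.56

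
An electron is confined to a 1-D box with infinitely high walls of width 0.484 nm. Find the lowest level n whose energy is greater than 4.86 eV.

E_1 = h²/(8m_eL²) = 2.572×10^-19 J = 1.605 eV.
Need n² > 4.86/1.605 = 3.028, i.e. n > 1.740.
The smallest integer satisfying this is n = 2.

n = 2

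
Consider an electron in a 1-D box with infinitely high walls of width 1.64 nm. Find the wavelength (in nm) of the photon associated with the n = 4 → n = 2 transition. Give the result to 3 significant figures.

E_1 = h²/(8m_eL²) = 2.240×10^-20 J, so ΔE = (4² − 2²)E_1 = 2.688×10^-19 J.
λ = hc/ΔE = (6.626×10^-34·2.998×10^8)/2.688×10^-19 = 7.39×10^-7 m = 739 nm.

λ = 739 nm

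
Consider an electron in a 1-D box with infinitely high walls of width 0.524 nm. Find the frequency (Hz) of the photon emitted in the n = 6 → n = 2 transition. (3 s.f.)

f = 1.06×10^16 Hz

E_1 = h²/(8m_eL²) = 2.194×10^-19 J and ΔE = (6² − 2²)E_1 = 7.021×10^-18 J.
f = ΔE/h = 7.021×10^-18/6.626×10^-34 = 1.06×10^16 Hz.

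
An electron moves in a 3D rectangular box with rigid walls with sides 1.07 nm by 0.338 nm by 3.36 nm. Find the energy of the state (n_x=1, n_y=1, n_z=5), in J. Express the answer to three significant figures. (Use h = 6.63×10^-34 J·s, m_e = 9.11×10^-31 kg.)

For a 3D rectangular well E = (h²/8m_e)·Σ n_i²/L_i² = (6.63×10^-34)²/(8·9.11×10^-31) · [1²/(1.07 nm)² + 1²/(0.338 nm)² + 5²/(3.36 nm)²].
Evaluating gives E = 7.14×10^-19 J.

E = 7.14×10^-19 J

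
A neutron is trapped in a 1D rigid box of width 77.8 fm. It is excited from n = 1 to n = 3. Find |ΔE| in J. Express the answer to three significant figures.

|ΔE| = 4.33×10^-14 J

E_1 = h²/(8m_nL²) = 5.413×10^-15 J.
|ΔE| = |1² − 3²|·E_1 = 8·5.413×10^-15 J = 4.33×10^-14 J.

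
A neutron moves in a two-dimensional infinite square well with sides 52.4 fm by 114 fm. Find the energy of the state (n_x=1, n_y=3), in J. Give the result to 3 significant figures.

For a 2D rectangular well E = (h²/8m_n)·Σ n_i²/L_i² = (6.626×10^-34)²/(8·1.675×10^-27) · [1²/(52.4 fm)² + 3²/(114 fm)²].
Evaluating gives E = 3.46×10^-14 J.

E = 3.46×10^-14 J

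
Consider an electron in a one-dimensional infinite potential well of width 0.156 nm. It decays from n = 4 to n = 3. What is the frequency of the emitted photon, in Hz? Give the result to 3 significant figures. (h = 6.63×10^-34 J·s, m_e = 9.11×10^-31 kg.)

E_1 = h²/(8m_eL²) = 2.478×10^-18 J and ΔE = (4² − 3²)E_1 = 1.735×10^-17 J.
f = ΔE/h = 1.735×10^-17/6.63×10^-34 = 2.62×10^16 Hz.

f = 2.62×10^16 Hz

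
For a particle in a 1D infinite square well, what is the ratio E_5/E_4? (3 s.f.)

E_n ∝ n², so E_5/E_4 = 5²/4² = 25/16 = 1.56.

1.56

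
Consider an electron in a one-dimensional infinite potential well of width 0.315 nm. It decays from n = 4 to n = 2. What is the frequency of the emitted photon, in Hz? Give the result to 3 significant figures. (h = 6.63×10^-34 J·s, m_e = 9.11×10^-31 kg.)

f = 1.10×10^16 Hz

E_1 = h²/(8m_eL²) = 6.079×10^-19 J and ΔE = (4² − 2²)E_1 = 7.295×10^-18 J.
f = ΔE/h = 7.295×10^-18/6.63×10^-34 = 1.10×10^16 Hz.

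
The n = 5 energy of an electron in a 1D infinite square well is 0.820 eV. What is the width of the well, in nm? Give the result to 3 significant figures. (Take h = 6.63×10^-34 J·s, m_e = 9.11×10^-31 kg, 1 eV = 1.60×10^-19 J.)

L = 3.39 nm

From E_n = n²h²/(8m_eL²), L = n·h/√(8m_eE_n).
E_5 = 0.820 eV = 1.312×10^-19 J, so L = 5·6.63×10^-34/√(8·9.11×10^-31·1.312×10^-19) = 3.39×10^-9 m = 3.39 nm.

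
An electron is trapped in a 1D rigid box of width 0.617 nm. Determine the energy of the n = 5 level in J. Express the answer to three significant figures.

E_5 = 3.96×10^-18 J

For an infinite well E_n = n²h²/(8m_eL²), so E_1 = h²/(8m_eL²) = (6.626×10^-34)²/(8·9.109×10^-31·(6.17×10^-10 m)²) = 1.583×10^-19 J.
Then E_5 = 5²·E_1 = 25·1.583×10^-19 J = 3.96×10^-18 J.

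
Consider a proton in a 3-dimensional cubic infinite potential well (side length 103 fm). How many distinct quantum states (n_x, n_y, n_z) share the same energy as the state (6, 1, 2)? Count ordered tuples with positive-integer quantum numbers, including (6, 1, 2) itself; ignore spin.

The level has n_x² + n_y² + n_z² = 41. The ordered positive-integer solutions are (1, 2, 6), (1, 6, 2), (2, 1, 6), (2, 6, 1), (3, 4, 4), (4, 3, 4), (4, 4, 3), (6, 1, 2), (6, 2, 1).
That gives 9 states.

degeneracy = 9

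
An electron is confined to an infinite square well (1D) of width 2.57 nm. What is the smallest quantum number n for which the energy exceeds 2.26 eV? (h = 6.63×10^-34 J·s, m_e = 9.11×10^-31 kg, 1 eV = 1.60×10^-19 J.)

n = 7

E_1 = h²/(8m_eL²) = 9.132×10^-21 J = 0.05708 eV.
Need n² > 2.26/0.05708 = 39.59, i.e. n > 6.292.
The smallest integer satisfying this is n = 7.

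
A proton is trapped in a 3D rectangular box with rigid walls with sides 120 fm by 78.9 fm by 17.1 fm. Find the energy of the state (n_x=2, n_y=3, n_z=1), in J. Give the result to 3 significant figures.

For a 3D rectangular well E = (h²/8m_p)·Σ n_i²/L_i² = (6.626×10^-34)²/(8·1.673×10^-27) · [2²/(120 fm)² + 3²/(78.9 fm)² + 1²/(17.1 fm)²].
Evaluating gives E = 1.69×10^-13 J.

E = 1.69×10^-13 J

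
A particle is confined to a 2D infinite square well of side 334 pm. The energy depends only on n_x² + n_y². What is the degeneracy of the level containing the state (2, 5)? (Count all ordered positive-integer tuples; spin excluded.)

The level has n_x² + n_y² = 29. The ordered positive-integer solutions are (2, 5), (5, 2).
That gives 2 states.

degeneracy = 2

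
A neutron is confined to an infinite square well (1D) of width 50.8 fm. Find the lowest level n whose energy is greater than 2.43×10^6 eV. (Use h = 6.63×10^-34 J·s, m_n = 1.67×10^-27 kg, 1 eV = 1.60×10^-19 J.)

n = 6

E_1 = h²/(8m_nL²) = 1.275×10^-14 J = 7.969×10^4 eV.
Need n² > 2.43×10^6/7.969×10^4 = 30.49, i.e. n > 5.522.
The smallest integer satisfying this is n = 6.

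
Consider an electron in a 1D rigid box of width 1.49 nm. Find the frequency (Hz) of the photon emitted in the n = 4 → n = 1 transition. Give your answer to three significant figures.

f = 6.14×10^14 Hz

E_1 = h²/(8m_eL²) = 2.714×10^-20 J and ΔE = (4² − 1²)E_1 = 4.071×10^-19 J.
f = ΔE/h = 4.071×10^-19/6.626×10^-34 = 6.14×10^14 Hz.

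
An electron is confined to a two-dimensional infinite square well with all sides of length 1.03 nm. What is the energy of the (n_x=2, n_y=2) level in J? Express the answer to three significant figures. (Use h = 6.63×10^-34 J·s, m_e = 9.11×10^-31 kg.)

For a 2D rectangular well E = (h²/8m_e)·Σ n_i²/L_i² = (6.63×10^-34)²/(8·9.11×10^-31) · [2²/(1.03 nm)² + 2²/(1.03 nm)²].
Evaluating gives E = 4.55×10^-19 J.

E = 4.55×10^-19 J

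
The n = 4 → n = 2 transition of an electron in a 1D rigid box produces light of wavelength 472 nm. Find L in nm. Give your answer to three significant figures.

The photon carries ΔE = hc/λ = 6.626×10^-34·2.998×10^8/4.72×10^-7 m = 4.209×10^-19 J.
Since ΔE = (4² − 2²)E_1, E_1 = 3.508×10^-20 J, and L = h/√(8m_eE_1) = 1.31×10^-9 m = 1.31 nm.

L = 1.31 nm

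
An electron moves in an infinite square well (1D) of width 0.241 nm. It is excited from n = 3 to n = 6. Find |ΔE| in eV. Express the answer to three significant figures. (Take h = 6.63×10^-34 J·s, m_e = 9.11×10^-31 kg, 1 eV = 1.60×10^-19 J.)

|ΔE| = 175 eV

E_1 = h²/(8m_eL²) = 1.038×10^-18 J.
|ΔE| = |3² − 6²|·E_1 = 27·1.038×10^-18 J = 2.803×10^-17 J = 175 eV.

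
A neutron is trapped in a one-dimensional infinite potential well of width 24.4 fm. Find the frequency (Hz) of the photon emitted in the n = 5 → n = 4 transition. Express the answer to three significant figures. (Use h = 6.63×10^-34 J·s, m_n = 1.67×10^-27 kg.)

E_1 = h²/(8m_nL²) = 5.526×10^-14 J and ΔE = (5² − 4²)E_1 = 4.973×10^-13 J.
f = ΔE/h = 4.973×10^-13/6.63×10^-34 = 7.50×10^20 Hz.

f = 7.50×10^20 Hz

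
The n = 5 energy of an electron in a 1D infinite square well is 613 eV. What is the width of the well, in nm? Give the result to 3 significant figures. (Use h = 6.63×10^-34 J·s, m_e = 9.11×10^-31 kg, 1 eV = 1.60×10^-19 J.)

From E_n = n²h²/(8m_eL²), L = n·h/√(8m_eE_n).
E_5 = 613 eV = 9.808×10^-17 J, so L = 5·6.63×10^-34/√(8·9.11×10^-31·9.808×10^-17) = 1.24×10^-10 m = 0.124 nm.

L = 0.124 nm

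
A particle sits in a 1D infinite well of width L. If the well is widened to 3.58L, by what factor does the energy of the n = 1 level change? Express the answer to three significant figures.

0.0780

E_n ∝ 1/L², so the energy scales by 1/3.58² = 0.0780.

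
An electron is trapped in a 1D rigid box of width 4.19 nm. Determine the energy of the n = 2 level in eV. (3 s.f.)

For an infinite well E_n = n²h²/(8m_eL²), so E_1 = h²/(8m_eL²) = (6.626×10^-34)²/(8·9.109×10^-31·(4.19×10^-9 m)²) = 3.432×10^-21 J.
Then E_2 = 2²·E_1 = 4·3.432×10^-21 J = 1.373×10^-20 J.
Converting, E_2 = 1.373×10^-20 J / (1.602×10^-19 J/eV) = 0.0857 eV.

E_2 = 0.0857 eV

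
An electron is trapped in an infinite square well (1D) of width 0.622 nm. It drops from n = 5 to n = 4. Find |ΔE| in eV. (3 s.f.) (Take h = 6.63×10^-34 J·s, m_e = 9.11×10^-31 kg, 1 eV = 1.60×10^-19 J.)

|ΔE| = 8.77 eV

E_1 = h²/(8m_eL²) = 1.559×10^-19 J.
|ΔE| = |5² − 4²|·E_1 = 9·1.559×10^-19 J = 1.403×10^-18 J = 8.77 eV.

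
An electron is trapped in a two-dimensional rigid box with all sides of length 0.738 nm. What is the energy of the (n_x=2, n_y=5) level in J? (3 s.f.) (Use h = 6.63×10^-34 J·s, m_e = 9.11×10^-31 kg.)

For a 2D rectangular well E = (h²/8m_e)·Σ n_i²/L_i² = (6.63×10^-34)²/(8·9.11×10^-31) · [2²/(0.738 nm)² + 5²/(0.738 nm)²].
Evaluating gives E = 3.21×10^-18 J.

E = 3.21×10^-18 J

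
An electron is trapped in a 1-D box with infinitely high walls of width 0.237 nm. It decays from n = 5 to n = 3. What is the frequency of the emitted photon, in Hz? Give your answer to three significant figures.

f = 2.59×10^16 Hz

E_1 = h²/(8m_eL²) = 1.073×10^-18 J and ΔE = (5² − 3²)E_1 = 1.717×10^-17 J.
f = ΔE/h = 1.717×10^-17/6.626×10^-34 = 2.59×10^16 Hz.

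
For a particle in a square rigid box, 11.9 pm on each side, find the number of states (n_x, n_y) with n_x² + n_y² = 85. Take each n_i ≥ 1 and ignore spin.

The level has n_x² + n_y² = 85. The ordered positive-integer solutions are (2, 9), (6, 7), (7, 6), (9, 2).
That gives 4 states.

degeneracy = 4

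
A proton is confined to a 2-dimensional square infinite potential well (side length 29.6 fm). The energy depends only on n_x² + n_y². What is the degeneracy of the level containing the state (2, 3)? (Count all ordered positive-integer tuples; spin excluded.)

degeneracy = 2

The level has n_x² + n_y² = 13. The ordered positive-integer solutions are (2, 3), (3, 2).
That gives 2 states.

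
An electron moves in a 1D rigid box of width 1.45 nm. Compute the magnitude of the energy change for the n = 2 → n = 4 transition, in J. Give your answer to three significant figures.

E_1 = h²/(8m_eL²) = 2.866×10^-20 J.
|ΔE| = |2² − 4²|·E_1 = 12·2.866×10^-20 J = 3.44×10^-19 J.

|ΔE| = 3.44×10^-19 J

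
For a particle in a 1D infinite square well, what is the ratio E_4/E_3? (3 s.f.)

1.78

E_n ∝ n², so E_4/E_3 = 4²/3² = 16/9 = 1.78.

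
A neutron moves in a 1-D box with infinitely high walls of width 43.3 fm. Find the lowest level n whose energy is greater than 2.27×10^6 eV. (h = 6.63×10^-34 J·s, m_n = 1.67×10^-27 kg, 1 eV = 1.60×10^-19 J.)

E_1 = h²/(8m_nL²) = 1.755×10^-14 J = 1.097×10^5 eV.
Need n² > 2.27×10^6/1.097×10^5 = 20.69, i.e. n > 4.549.
The smallest integer satisfying this is n = 5.

n = 5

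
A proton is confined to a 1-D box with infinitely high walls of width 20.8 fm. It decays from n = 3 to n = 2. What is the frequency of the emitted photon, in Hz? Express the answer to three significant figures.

E_1 = h²/(8m_pL²) = 7.582×10^-14 J and ΔE = (3² − 2²)E_1 = 3.791×10^-13 J.
f = ΔE/h = 3.791×10^-13/6.626×10^-34 = 5.72×10^20 Hz.

f = 5.72×10^20 Hz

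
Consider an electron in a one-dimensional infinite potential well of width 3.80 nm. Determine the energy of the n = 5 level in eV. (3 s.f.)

E_5 = 0.651 eV

For an infinite well E_n = n²h²/(8m_eL²), so E_1 = h²/(8m_eL²) = (6.626×10^-34)²/(8·9.109×10^-31·(3.80×10^-9 m)²) = 4.172×10^-21 J.
Then E_5 = 5²·E_1 = 25·4.172×10^-21 J = 1.043×10^-19 J.
Converting, E_5 = 1.043×10^-19 J / (1.602×10^-19 J/eV) = 0.651 eV.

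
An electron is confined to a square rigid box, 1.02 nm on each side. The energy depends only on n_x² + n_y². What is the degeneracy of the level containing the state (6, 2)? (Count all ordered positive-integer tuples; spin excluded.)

degeneracy = 2

The level has n_x² + n_y² = 40. The ordered positive-integer solutions are (2, 6), (6, 2).
That gives 2 states.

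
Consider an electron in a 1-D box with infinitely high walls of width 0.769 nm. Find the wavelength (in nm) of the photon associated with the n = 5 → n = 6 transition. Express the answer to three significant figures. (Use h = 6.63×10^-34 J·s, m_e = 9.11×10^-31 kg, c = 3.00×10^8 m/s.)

E_1 = h²/(8m_eL²) = 1.020×10^-19 J, so ΔE = (6² − 5²)E_1 = 1.122×10^-18 J.
λ = hc/ΔE = (6.63×10^-34·3.00×10^8)/1.122×10^-18 = 1.77×10^-7 m = 177 nm.

λ = 177 nm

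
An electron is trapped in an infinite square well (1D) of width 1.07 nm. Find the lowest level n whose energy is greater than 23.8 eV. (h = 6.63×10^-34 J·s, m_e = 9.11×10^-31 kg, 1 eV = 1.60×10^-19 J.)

n = 9

E_1 = h²/(8m_eL²) = 5.268×10^-20 J = 0.3293 eV.
Need n² > 23.8/0.3293 = 72.27, i.e. n > 8.501.
The smallest integer satisfying this is n = 9.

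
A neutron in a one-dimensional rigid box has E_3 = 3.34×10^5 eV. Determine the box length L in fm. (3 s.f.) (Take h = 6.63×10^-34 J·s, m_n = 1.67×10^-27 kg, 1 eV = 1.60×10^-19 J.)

From E_n = n²h²/(8m_nL²), L = n·h/√(8m_nE_n).
E_3 = 3.34×10^5 eV = 5.344×10^-14 J, so L = 3·6.63×10^-34/√(8·1.67×10^-27·5.344×10^-14) = 7.44×10^-14 m = 74.4 fm.

L = 74.4 fm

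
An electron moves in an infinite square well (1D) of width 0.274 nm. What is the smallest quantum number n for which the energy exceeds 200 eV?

E_1 = h²/(8m_eL²) = 8.025×10^-19 J = 5.009 eV.
Need n² > 200/5.009 = 39.93, i.e. n > 6.319.
The smallest integer satisfying this is n = 7.

n = 7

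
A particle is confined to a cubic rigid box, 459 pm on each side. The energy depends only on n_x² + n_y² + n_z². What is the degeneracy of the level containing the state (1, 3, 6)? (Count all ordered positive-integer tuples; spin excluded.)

degeneracy = 6

The level has n_x² + n_y² + n_z² = 46. The ordered positive-integer solutions are (1, 3, 6), (1, 6, 3), (3, 1, 6), (3, 6, 1), (6, 1, 3), (6, 3, 1).
That gives 6 states.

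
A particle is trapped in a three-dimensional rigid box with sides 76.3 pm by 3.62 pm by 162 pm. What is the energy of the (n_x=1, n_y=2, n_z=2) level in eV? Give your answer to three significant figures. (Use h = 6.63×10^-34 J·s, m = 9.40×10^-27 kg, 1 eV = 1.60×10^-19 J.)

For a 3D rectangular well E = (h²/8m)·Σ n_i²/L_i² = (6.63×10^-34)²/(8·9.40×10^-27) · [1²/(76.3 pm)² + 2²/(3.62 pm)² + 2²/(162 pm)²].
Evaluating gives E = 1.786×10^-18 J = 11.2 eV.

E = 11.2 eV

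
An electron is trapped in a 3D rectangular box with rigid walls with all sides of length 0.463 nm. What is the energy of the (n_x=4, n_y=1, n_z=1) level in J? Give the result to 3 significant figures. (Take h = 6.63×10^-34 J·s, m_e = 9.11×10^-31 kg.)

E = 5.06×10^-18 J

For a 3D rectangular well E = (h²/8m_e)·Σ n_i²/L_i² = (6.63×10^-34)²/(8·9.11×10^-31) · [4²/(0.463 nm)² + 1²/(0.463 nm)² + 1²/(0.463 nm)²].
Evaluating gives E = 5.06×10^-18 J.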